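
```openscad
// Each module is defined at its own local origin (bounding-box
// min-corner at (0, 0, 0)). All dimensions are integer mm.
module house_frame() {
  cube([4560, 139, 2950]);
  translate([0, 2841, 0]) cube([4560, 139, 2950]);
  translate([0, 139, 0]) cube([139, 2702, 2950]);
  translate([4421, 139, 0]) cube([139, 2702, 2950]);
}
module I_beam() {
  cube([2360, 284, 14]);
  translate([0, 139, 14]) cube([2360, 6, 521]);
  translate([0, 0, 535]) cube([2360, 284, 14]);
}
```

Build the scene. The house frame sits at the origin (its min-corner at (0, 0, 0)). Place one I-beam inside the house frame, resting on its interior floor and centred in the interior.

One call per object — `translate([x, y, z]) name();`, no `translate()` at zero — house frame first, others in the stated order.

house_frame();
translate([1100, 1348, 0]) I_beam();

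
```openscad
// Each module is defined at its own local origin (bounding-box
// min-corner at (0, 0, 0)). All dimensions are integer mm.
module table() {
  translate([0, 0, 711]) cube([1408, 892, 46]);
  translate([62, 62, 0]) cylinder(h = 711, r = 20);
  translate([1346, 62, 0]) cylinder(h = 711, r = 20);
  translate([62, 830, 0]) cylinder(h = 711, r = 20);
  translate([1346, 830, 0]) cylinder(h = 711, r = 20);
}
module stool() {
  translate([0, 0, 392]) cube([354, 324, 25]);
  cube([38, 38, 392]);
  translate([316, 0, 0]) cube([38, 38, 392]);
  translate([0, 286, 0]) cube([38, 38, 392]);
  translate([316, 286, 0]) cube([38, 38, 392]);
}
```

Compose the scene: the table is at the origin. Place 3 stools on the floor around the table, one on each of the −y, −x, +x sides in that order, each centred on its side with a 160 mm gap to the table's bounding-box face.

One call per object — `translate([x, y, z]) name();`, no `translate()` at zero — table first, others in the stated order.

table();
translate([527, -484, 0]) stool();
translate([-514, 284, 0]) stool();
translate([1568, 284, 0]) stool();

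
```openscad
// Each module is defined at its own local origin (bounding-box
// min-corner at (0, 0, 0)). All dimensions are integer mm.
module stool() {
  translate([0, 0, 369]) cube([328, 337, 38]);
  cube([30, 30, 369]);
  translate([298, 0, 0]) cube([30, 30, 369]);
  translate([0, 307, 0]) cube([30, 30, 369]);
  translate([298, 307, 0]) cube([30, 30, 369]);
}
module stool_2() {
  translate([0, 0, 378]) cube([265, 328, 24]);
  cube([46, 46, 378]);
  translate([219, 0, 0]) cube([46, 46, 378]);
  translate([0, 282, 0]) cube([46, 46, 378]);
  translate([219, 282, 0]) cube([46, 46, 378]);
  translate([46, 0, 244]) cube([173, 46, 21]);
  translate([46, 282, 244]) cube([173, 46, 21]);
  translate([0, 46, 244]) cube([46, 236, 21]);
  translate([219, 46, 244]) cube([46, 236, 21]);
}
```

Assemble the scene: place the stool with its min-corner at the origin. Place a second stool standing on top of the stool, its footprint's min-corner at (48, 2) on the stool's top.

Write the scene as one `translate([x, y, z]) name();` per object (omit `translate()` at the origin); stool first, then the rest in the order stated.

stool();
translate([48, 2, 407]) stool_2();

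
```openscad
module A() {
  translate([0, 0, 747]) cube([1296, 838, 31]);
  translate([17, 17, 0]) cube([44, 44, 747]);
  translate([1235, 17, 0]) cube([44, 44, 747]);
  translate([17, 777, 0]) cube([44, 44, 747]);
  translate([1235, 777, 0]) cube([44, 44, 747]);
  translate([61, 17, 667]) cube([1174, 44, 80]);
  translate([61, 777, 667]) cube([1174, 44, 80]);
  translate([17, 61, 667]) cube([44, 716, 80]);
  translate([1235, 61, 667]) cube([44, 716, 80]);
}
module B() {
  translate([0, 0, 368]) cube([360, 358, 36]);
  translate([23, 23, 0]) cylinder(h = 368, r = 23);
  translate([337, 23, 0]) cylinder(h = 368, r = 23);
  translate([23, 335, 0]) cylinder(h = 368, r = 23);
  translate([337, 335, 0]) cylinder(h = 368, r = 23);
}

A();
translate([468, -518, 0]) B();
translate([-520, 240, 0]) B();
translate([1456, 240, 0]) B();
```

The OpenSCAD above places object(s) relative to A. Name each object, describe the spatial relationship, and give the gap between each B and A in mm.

Each stool's nearest face is 160 mm from the table's bounding box.

A is a table. B is a stool. Three stools sit around the table at the −y, −x, +x sides. The gap between each stool and the table is 160 mm.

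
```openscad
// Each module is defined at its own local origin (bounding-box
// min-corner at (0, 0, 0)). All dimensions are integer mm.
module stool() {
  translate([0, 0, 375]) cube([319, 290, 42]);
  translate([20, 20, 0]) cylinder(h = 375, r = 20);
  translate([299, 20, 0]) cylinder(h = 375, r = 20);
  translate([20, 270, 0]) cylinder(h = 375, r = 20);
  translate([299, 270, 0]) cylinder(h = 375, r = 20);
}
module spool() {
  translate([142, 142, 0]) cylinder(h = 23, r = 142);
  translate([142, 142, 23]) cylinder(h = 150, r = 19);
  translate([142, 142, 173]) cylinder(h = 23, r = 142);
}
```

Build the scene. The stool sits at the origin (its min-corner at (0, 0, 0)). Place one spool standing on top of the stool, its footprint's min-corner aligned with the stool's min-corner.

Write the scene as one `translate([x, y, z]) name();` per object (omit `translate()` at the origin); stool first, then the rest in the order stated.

stool();
translate([0, 0, 417]) spool();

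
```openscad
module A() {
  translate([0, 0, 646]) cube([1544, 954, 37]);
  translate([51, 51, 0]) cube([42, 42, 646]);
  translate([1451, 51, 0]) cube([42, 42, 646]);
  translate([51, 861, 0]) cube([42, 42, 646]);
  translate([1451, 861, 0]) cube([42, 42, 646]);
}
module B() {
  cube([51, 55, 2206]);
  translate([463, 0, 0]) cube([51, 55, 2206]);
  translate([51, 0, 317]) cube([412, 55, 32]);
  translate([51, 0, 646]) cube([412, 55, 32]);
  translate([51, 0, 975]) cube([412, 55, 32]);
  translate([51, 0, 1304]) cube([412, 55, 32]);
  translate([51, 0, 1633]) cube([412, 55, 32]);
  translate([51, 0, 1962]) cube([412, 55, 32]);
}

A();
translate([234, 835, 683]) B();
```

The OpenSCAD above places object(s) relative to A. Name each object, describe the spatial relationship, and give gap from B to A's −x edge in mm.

The ladder's min-x is at 234; the table's min-x is 0; gap = 234 mm.

A is a table. B is a ladder. The ladder is on top of the table. The gap from the ladder to the table's −x edge is 234 mm.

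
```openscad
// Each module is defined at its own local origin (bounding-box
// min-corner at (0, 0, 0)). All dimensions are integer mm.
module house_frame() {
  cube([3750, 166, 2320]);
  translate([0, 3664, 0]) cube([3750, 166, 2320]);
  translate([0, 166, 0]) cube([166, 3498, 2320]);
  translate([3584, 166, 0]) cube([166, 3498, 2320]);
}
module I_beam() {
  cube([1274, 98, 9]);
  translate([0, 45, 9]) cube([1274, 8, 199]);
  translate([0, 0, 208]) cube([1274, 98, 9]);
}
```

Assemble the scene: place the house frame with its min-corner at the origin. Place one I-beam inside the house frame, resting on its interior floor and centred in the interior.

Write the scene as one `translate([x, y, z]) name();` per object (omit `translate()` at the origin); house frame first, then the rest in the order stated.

house_frame();
translate([1238, 1866, 0]) I_beam();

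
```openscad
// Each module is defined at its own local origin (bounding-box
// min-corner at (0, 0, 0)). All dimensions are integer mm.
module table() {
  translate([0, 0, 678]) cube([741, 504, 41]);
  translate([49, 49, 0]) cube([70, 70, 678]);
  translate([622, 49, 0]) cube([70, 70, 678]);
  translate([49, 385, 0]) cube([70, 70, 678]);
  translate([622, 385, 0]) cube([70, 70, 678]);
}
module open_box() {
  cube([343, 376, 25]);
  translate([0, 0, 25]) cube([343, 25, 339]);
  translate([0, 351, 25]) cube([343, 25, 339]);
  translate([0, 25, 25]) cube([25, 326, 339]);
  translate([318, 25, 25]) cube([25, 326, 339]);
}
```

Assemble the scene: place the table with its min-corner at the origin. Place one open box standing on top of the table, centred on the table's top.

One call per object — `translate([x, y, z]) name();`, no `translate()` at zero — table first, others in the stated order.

table();
translate([199, 64, 719]) open_box();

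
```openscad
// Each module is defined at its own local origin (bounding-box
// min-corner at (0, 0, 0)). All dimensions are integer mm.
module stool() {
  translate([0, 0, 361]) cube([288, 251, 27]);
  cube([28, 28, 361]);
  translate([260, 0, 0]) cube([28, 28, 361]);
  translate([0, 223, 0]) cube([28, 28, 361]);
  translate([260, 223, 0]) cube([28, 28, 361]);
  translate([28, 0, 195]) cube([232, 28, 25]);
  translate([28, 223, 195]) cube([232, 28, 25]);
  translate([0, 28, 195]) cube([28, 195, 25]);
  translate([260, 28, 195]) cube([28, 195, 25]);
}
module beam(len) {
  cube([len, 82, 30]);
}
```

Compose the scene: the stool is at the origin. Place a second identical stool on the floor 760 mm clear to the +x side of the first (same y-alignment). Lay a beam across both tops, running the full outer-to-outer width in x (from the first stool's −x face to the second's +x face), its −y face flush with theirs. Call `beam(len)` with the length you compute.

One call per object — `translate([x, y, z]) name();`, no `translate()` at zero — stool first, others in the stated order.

stool();
translate([1048, 0, 0]) stool();
translate([0, 0, 388]) beam(1336);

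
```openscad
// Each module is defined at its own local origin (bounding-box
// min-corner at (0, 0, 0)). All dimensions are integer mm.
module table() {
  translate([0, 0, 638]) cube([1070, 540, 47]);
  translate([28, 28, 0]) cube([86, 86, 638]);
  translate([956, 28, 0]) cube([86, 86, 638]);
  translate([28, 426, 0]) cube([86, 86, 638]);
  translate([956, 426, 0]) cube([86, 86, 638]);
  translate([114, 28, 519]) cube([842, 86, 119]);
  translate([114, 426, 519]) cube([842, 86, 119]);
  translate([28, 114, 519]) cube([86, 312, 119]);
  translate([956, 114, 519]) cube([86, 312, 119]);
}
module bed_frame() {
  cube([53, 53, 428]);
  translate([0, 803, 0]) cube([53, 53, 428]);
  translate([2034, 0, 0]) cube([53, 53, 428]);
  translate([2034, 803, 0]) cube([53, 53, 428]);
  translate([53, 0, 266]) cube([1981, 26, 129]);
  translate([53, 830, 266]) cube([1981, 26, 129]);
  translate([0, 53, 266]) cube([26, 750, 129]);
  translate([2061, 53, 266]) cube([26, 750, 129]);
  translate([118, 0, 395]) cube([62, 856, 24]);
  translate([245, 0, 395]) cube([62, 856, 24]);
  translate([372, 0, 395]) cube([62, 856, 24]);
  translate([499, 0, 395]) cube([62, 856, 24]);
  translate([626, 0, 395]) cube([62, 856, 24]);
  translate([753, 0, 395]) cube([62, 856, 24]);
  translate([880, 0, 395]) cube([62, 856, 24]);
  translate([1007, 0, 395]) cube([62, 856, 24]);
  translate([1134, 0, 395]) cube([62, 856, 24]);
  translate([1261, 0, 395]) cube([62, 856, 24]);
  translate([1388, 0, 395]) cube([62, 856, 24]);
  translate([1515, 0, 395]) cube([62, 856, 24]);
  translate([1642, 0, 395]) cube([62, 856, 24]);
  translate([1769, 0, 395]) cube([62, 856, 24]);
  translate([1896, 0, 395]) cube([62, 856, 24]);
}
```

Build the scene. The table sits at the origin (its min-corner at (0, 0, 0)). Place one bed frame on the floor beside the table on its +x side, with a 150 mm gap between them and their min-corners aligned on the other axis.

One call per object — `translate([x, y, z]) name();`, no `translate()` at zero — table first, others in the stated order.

table();
translate([1220, 0, 0]) bed_frame();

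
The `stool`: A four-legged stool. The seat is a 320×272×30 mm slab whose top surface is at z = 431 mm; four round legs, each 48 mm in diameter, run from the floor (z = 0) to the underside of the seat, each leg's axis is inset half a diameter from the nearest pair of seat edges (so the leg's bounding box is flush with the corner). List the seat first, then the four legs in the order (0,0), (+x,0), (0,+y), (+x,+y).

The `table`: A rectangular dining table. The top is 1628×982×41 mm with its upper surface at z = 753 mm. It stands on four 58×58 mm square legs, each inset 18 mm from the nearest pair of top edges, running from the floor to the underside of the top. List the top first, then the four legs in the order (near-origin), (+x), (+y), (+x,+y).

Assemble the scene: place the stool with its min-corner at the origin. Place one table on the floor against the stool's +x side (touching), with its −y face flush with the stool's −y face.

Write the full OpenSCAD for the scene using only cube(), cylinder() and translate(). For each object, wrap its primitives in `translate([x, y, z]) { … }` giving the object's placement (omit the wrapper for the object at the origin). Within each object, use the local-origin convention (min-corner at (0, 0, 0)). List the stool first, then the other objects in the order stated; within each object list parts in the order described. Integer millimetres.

translate([0, 0, 401]) cube([320, 272, 30]);
translate([24, 24, 0]) cylinder(h = 401, r = 24);
translate([296, 24, 0]) cylinder(h = 401, r = 24);
translate([24, 248, 0]) cylinder(h = 401, r = 24);
translate([296, 248, 0]) cylinder(h = 401, r = 24);
translate([320, 0, 0]) {
  translate([0, 0, 712]) cube([1628, 982, 41]);
  translate([18, 18, 0]) cube([58, 58, 712]);
  translate([1552, 18, 0]) cube([58, 58, 712]);
  translate([18, 906, 0]) cube([58, 58, 712]);
  translate([1552, 906, 0]) cube([58, 58, 712]);
}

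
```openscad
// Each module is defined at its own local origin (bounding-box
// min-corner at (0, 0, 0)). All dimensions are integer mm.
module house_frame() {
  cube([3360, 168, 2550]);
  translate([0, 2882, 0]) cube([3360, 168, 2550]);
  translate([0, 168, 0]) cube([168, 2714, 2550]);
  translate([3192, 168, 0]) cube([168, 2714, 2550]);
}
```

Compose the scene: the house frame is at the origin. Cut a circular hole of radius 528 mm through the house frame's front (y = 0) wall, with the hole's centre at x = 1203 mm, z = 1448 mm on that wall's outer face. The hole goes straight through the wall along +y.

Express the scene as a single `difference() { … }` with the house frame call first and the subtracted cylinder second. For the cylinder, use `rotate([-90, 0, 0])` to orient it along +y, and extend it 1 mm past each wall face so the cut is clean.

difference() {
  house_frame();
  translate([1203, -1, 1448]) rotate([-90, 0, 0]) cylinder(h = 170, r = 528);
}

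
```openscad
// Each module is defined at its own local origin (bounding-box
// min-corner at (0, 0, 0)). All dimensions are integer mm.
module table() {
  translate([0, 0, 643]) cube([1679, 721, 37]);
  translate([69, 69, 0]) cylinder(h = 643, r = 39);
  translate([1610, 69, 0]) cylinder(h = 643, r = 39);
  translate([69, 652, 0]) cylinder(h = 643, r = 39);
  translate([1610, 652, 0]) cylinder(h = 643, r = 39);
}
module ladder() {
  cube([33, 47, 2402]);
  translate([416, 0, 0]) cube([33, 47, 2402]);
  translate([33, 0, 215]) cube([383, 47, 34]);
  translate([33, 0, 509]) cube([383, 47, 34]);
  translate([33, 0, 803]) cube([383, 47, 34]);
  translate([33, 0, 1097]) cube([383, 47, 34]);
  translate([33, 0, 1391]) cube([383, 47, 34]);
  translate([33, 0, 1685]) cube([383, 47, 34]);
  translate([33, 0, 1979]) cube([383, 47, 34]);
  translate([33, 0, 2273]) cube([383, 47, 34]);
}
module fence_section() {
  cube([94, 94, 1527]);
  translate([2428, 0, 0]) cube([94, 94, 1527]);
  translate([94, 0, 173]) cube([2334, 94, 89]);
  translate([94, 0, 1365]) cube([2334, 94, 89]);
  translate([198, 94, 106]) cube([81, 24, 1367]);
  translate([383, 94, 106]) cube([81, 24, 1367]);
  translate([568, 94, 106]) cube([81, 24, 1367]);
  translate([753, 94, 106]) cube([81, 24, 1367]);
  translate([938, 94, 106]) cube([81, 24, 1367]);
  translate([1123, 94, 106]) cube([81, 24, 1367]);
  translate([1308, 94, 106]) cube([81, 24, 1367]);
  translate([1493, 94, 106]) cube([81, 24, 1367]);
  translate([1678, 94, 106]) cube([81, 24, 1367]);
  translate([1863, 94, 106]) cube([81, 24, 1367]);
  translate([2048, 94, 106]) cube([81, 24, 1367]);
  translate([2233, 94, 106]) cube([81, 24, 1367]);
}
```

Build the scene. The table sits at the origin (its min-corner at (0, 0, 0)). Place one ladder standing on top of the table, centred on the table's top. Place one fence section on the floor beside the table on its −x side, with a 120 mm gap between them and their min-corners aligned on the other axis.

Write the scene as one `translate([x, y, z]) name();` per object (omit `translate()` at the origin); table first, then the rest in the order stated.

table();
translate([615, 337, 680]) ladder();
translate([-2642, 0, 0]) fence_section();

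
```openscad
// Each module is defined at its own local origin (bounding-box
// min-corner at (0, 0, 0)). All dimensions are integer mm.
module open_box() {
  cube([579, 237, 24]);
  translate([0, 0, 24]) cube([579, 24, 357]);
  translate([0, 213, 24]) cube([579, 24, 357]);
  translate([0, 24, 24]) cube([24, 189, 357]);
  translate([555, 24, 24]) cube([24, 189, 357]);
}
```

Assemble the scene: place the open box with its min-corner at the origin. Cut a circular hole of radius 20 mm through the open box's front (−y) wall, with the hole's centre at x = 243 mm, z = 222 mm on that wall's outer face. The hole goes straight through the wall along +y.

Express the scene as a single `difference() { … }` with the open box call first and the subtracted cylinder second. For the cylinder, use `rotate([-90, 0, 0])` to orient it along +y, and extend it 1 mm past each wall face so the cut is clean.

difference() {
  open_box();
  translate([243, -1, 222]) rotate([-90, 0, 0]) cylinder(h = 26, r = 20);
}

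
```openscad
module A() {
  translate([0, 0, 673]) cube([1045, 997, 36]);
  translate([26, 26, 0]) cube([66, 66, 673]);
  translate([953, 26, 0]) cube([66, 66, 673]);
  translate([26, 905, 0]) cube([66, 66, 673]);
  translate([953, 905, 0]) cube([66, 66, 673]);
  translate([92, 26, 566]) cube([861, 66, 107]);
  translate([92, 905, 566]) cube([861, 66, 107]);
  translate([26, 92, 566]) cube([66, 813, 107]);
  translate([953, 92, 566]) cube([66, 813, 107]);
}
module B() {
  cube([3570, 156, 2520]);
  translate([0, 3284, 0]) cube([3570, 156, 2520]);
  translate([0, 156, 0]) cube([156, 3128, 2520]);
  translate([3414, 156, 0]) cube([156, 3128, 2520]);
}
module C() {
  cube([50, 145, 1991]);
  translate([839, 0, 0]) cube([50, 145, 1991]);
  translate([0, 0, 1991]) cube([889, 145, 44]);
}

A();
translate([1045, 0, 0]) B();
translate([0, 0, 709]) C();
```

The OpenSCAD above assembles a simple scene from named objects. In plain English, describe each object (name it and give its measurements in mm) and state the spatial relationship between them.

A is a rectangular dining table. The top is 1045×997×36 mm with its upper surface at z = 709 mm. It stands on four 66×66 mm square legs, each inset 26 mm from the nearest pair of top edges, running from the floor to the underside of the top. Four apron rails, 66 mm thick and 107 mm tall, run between adjacent legs with their top edges flush with the underside of the top and their outer faces flush with the legs' outer faces.

B is the wall frame of a small rectangular building: four walls, each 2520 mm tall and 156 mm thick, enclosing a footprint 3570 mm (x) by 3440 mm (y) outside-to-outside, with no floor or roof. The front and back walls (the −y and +y sides) span the full width; the two side walls fit between them.

C is a door frame. The clear opening is 789 mm wide and 1991 mm high. Two 50 mm wide jambs, 145 mm deep, stand either side of the opening from the floor to the top of the opening. A 44 mm thick head sits across the top of both jambs, spanning the full outside width of the frame.

The house frame is against the table's +x side, with their −y faces flush. The door frame is on top of the table.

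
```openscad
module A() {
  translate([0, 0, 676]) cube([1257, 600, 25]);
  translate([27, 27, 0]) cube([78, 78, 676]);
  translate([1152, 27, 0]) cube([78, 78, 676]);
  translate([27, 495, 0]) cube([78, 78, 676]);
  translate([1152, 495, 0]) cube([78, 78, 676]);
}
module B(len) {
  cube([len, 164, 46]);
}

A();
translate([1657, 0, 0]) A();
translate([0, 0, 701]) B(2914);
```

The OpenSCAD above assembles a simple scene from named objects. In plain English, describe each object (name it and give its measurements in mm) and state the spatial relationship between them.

A is a table: top 1257 mm (x) × 600 mm (y), 25 mm thick, upper face at z = 701 mm, on four 78×78 mm square legs, each inset 27 mm from the nearest pair of top edges, running from z = 0 to the bottom of the top.

B is a rectangular beam 2914 mm long (x), 164 mm deep (y), 46 mm thick (z).

The beam spans the tops of two tables placed 400 mm apart, resting at z = 701 mm.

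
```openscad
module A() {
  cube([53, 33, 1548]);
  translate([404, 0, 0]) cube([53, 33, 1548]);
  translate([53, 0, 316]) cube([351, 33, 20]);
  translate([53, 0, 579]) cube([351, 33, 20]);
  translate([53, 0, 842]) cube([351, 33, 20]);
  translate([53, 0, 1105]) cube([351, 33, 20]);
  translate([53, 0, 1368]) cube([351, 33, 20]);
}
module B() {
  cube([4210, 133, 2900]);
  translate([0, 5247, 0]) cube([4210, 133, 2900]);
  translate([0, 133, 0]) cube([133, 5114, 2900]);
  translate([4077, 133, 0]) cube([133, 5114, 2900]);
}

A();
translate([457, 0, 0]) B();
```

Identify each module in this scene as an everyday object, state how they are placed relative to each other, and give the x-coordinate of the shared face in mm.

The ladder's +x face and the house frame's −x face are both at x = 457 mm.

A is a ladder. B is a house frame. The house frame is against the ladder's +x side, with their −y faces flush. The x-coordinate of the shared face is 457 mm.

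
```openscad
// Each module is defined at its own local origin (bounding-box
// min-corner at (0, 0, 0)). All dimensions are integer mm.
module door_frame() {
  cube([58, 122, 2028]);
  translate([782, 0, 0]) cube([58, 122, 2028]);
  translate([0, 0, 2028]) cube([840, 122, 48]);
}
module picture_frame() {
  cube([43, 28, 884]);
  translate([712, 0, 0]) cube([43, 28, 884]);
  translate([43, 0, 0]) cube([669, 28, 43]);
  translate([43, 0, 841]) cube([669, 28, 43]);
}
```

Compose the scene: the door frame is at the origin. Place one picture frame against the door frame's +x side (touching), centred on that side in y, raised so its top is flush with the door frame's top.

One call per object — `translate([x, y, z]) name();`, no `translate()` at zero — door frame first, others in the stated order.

door_frame();
translate([840, 47, 1192]) picture_frame();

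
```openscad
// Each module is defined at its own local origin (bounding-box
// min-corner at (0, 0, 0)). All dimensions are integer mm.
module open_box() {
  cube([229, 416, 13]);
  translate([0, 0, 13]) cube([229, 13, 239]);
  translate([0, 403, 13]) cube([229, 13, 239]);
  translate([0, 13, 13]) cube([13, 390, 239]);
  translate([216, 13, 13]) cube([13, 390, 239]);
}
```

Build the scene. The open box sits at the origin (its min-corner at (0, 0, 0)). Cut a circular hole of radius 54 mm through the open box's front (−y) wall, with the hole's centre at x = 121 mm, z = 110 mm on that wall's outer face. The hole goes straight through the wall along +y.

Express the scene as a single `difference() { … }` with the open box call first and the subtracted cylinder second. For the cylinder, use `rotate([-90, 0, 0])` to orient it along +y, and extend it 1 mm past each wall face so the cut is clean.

difference() {
  open_box();
  translate([121, -1, 110]) rotate([-90, 0, 0]) cylinder(h = 15, r = 54);
}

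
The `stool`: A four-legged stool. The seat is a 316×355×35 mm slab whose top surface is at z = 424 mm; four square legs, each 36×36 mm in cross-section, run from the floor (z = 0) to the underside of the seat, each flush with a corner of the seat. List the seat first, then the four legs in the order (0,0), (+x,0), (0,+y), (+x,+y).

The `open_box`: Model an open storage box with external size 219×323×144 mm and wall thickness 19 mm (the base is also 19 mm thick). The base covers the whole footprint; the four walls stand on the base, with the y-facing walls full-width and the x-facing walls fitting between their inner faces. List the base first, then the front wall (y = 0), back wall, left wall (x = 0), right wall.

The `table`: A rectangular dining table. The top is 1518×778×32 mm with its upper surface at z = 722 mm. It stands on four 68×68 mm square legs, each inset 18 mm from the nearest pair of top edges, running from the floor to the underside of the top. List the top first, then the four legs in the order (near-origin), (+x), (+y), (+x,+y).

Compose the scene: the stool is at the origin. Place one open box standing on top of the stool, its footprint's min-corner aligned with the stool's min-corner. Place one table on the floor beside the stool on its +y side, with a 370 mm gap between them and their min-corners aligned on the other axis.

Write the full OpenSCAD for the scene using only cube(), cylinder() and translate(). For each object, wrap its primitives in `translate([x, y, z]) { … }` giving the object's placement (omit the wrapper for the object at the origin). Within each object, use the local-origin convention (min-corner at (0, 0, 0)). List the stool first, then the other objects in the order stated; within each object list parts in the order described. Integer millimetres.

translate([0, 0, 389]) cube([316, 355, 35]);
cube([36, 36, 389]);
translate([280, 0, 0]) cube([36, 36, 389]);
translate([0, 319, 0]) cube([36, 36, 389]);
translate([280, 319, 0]) cube([36, 36, 389]);
translate([0, 0, 424]) {
  cube([219, 323, 19]);
  translate([0, 0, 19]) cube([219, 19, 125]);
  translate([0, 304, 19]) cube([219, 19, 125]);
  translate([0, 19, 19]) cube([19, 285, 125]);
  translate([200, 19, 19]) cube([19, 285, 125]);
}
translate([0, 725, 0]) {
  translate([0, 0, 690]) cube([1518, 778, 32]);
  translate([18, 18, 0]) cube([68, 68, 690]);
  translate([1432, 18, 0]) cube([68, 68, 690]);
  translate([18, 692, 0]) cube([68, 68, 690]);
  translate([1432, 692, 0]) cube([68, 68, 690]);
}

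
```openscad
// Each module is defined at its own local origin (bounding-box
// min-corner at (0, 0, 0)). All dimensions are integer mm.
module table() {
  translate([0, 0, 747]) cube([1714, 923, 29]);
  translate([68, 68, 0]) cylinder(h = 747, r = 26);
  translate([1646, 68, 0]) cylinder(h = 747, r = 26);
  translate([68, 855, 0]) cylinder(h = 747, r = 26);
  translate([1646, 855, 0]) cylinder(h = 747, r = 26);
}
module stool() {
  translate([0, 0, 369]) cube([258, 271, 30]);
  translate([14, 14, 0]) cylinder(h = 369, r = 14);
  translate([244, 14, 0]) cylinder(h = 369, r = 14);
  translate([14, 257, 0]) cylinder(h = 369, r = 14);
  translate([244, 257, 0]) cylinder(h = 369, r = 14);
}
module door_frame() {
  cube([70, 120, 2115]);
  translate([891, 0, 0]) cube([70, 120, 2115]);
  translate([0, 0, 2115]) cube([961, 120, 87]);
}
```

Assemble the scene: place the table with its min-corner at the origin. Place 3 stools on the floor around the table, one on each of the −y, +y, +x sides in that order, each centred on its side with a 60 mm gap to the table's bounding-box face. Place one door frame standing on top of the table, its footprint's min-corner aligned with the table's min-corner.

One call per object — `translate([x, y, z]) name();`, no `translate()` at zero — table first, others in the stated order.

table();
translate([728, -331, 0]) stool();
translate([728, 983, 0]) stool();
translate([1774, 326, 0]) stool();
translate([0, 0, 776]) door_frame();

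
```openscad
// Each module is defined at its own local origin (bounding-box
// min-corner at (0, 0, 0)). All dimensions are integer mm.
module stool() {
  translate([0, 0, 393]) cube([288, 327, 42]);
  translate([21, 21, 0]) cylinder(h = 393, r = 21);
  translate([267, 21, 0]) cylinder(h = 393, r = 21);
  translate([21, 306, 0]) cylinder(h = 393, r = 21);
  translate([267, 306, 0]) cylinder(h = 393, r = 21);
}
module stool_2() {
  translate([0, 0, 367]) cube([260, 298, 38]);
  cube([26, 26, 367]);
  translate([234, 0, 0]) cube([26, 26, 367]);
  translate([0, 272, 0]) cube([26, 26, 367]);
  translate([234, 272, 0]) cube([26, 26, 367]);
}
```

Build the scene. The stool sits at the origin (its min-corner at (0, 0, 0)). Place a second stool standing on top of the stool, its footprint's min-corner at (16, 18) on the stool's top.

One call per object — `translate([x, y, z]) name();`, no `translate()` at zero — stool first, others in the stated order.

stool();
translate([16, 18, 435]) stool_2();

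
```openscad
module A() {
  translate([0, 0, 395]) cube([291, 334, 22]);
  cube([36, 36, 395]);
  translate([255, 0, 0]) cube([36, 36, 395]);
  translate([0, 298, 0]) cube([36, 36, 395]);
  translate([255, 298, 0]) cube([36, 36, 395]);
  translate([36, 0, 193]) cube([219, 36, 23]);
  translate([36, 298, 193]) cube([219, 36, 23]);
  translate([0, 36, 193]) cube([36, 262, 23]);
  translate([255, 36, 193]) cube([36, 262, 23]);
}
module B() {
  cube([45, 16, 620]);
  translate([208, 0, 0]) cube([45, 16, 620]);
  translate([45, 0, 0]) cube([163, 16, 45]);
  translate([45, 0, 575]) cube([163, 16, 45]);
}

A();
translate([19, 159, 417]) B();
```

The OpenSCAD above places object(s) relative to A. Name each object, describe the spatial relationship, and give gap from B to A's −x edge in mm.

The picture frame's min-x is at 19; the stool's min-x is 0; gap = 19 mm.

A is a stool. B is a picture frame. The picture frame is on top of the stool, centred. The gap from the picture frame to the stool's −x edge is 19 mm.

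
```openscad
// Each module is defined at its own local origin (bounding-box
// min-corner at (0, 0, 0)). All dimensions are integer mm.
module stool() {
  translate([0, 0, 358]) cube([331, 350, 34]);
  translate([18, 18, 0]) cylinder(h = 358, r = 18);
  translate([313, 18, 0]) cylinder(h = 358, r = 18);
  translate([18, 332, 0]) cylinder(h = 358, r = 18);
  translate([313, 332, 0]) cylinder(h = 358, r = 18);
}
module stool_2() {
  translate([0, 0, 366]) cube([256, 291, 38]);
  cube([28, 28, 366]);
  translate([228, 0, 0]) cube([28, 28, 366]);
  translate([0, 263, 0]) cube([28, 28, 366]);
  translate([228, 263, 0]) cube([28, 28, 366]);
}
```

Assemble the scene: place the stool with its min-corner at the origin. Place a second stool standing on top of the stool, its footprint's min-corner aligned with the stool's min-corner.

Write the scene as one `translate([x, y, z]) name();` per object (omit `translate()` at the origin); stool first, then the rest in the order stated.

stool();
translate([0, 0, 392]) stool_2();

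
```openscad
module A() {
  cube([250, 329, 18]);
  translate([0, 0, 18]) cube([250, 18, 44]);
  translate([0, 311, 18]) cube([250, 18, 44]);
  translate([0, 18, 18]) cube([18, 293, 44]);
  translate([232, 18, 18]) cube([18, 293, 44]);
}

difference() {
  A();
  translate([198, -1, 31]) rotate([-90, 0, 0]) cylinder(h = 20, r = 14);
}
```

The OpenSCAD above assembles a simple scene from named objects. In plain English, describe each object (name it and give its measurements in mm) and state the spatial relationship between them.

A is an open-topped rectangular box: outside dimensions 250×329×62 mm, with a uniform wall and base thickness of 18 mm. The base is a full 250×329 slab on the floor; four walls sit on top of the base. The front and back walls (the −y and +y sides) span the full width; the two side walls fit between them.

The open box has a circular hole of radius 14 mm through its front wall, centred at (x = 198, z = 31).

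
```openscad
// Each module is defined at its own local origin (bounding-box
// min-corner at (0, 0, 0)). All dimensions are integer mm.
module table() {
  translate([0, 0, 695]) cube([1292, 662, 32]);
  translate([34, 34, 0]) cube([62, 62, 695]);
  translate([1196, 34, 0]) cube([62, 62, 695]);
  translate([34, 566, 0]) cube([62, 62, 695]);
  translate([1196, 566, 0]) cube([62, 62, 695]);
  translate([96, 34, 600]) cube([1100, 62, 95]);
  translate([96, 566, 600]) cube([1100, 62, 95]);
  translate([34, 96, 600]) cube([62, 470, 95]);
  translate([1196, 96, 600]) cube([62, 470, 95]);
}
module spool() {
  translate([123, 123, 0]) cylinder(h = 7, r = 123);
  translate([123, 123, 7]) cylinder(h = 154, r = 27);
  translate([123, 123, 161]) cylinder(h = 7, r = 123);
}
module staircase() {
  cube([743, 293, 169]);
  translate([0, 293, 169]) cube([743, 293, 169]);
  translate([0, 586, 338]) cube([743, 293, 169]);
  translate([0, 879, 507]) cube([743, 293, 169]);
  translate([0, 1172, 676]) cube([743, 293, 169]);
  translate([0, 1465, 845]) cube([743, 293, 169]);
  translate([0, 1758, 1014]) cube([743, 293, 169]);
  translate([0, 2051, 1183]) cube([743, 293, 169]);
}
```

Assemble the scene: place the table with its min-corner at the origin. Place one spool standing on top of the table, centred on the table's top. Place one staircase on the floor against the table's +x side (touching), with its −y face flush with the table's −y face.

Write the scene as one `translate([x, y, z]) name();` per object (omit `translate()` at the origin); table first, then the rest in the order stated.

table();
translate([523, 208, 727]) spool();
translate([1292, 0, 0]) staircase();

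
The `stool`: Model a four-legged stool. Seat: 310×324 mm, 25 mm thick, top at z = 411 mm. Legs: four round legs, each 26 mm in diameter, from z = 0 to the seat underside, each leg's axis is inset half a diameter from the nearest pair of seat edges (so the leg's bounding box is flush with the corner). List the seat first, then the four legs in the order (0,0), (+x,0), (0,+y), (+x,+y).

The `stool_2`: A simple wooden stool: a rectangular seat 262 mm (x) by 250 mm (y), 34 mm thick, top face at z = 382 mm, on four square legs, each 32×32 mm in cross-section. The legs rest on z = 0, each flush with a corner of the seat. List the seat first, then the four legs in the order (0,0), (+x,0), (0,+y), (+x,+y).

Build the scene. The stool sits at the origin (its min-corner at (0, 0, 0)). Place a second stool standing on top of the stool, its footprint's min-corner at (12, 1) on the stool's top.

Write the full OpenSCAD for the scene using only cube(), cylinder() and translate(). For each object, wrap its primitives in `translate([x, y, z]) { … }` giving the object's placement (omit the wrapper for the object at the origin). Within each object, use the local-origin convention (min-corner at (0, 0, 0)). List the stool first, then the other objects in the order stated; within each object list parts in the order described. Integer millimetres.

translate([0, 0, 386]) cube([310, 324, 25]);
translate([13, 13, 0]) cylinder(h = 386, r = 13);
translate([297, 13, 0]) cylinder(h = 386, r = 13);
translate([13, 311, 0]) cylinder(h = 386, r = 13);
translate([297, 311, 0]) cylinder(h = 386, r = 13);
translate([12, 1, 411]) {
  translate([0, 0, 348]) cube([262, 250, 34]);
  cube([32, 32, 348]);
  translate([230, 0, 0]) cube([32, 32, 348]);
  translate([0, 218, 0]) cube([32, 32, 348]);
  translate([230, 218, 0]) cube([32, 32, 348]);
}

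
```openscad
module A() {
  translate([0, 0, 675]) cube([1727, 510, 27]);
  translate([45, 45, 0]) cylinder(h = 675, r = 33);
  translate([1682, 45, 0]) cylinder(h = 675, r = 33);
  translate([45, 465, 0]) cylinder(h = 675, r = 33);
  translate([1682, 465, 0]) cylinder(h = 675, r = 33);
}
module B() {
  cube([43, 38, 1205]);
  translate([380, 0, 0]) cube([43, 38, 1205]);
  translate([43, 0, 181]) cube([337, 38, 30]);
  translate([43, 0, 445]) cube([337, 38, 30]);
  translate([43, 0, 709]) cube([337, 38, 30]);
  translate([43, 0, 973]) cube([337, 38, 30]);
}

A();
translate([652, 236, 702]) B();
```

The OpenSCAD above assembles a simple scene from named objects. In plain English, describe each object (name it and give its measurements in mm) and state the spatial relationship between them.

A is a table with a 1727×510 mm rectangular top, 27 mm thick, top surface at z = 702 mm, supported by four round legs of 66 mm diameter, each leg's bounding box inset 12 mm from the nearest pair of top edges, running from the floor.

B is a wooden ladder with two side rails of 43×38 mm section and 1205 mm height, set 423 mm apart overall. Between them run 4 rectangular rungs (38 mm deep, 30 mm thick), front faces flush with the rails' −y face. The bottom of the first rung is 181 mm above the floor and each subsequent rung is 264 mm higher than the one below.

The ladder is on top of the table, centred.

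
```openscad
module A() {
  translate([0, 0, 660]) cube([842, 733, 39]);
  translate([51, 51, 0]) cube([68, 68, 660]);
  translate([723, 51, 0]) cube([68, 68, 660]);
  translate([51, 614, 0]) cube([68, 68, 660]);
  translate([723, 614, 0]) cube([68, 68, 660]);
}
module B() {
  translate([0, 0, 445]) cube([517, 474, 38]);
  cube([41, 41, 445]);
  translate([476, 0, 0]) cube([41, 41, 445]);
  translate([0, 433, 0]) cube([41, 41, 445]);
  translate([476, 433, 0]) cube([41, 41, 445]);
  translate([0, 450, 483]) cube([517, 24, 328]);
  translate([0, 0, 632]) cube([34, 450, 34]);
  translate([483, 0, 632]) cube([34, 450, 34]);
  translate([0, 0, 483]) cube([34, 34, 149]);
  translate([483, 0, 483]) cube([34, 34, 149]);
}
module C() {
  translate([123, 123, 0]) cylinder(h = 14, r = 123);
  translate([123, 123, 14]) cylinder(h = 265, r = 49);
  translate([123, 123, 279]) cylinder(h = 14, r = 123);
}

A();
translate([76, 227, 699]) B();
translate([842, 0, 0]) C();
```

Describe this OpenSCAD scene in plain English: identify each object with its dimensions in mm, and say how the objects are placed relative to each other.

A is a table: top 842 mm (x) × 733 mm (y), 39 mm thick, upper face at z = 699 mm, on four 68×68 mm square legs, each inset 51 mm from the nearest pair of top edges, running from z = 0 to the bottom of the top.

B is a chair: 517×474 mm seat, 38 mm thick, top at z = 483 mm, on four 41 mm square corner legs flush with the seat edges. A 24 mm thick backrest slab spans the full seat width, extending 328 mm above the seat top, its back face flush with the seat's +y edge. Two armrests of 34×34 mm section run along each side from the seat's front edge to the front of the backrest, top faces 183 mm above the seat top and outer faces flush with the seat's x-edges; a 34×34 mm post under the front of each armrest stands on the seat at the front corner.

C is a spool: two coaxial disc flanges of radius 123 mm and thickness 14 mm, joined by a core cylinder of radius 49 mm and height 265 mm. The lower flange rests on z = 0 and the three cylinders share a vertical axis.

The chair is on top of the table. The spool is against the table's +x side, with their −y faces flush.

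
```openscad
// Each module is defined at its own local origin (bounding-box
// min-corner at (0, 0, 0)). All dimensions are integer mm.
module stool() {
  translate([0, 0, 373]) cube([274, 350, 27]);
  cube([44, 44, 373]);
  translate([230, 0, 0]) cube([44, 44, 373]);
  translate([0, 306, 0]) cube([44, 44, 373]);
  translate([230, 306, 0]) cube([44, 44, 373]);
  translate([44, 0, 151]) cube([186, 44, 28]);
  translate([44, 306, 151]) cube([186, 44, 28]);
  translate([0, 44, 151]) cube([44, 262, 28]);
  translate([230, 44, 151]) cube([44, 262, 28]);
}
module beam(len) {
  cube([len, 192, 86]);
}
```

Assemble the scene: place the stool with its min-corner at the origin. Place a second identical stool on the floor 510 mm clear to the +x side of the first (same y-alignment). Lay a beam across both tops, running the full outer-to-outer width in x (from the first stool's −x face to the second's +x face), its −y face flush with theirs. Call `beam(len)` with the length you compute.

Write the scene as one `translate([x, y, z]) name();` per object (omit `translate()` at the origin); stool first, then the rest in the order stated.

stool();
translate([784, 0, 0]) stool();
translate([0, 0, 400]) beam(1058);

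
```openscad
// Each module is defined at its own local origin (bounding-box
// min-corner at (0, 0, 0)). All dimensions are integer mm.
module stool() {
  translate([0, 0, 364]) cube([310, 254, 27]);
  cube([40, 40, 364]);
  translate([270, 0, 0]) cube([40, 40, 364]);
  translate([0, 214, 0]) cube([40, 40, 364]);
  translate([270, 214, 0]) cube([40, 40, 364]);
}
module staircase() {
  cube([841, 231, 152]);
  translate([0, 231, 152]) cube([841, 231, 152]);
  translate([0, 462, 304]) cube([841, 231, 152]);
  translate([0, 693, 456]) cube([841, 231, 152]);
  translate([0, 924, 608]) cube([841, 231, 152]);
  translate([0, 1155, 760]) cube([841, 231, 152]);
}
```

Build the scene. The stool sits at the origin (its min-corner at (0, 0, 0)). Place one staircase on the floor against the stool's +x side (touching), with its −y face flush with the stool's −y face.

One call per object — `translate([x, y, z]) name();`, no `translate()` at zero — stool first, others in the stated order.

stool();
translate([310, 0, 0]) staircase();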